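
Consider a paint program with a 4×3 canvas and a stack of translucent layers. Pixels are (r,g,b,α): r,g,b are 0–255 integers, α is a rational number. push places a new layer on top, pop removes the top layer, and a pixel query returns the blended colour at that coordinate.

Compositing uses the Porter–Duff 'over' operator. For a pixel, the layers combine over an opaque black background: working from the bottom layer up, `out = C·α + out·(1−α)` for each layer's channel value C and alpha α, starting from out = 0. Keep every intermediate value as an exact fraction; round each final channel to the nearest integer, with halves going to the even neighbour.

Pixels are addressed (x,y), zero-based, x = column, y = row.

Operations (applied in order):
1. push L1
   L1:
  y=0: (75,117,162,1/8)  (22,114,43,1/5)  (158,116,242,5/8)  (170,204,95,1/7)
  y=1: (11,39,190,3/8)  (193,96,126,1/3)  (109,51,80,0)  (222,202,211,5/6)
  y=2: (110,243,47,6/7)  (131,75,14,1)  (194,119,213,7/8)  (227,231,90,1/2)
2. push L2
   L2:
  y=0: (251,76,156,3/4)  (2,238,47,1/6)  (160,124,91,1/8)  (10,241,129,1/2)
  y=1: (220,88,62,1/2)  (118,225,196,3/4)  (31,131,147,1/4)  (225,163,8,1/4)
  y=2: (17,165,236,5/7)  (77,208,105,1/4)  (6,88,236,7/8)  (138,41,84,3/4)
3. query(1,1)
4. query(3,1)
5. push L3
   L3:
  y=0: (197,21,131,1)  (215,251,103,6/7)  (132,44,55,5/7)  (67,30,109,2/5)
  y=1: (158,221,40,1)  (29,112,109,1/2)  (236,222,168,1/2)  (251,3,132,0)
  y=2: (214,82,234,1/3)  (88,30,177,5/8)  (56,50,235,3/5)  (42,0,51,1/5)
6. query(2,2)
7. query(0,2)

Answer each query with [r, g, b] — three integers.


(1,1) stack=L1,L2; from [0,0,0]:
L1 α=1/3: [193/3, 32, 42]
L2 α=3/4: [1255/12, 707/4, 315/2]
rounded: [105, 177, 158]

(3,1) stack=L1,L2; from [0,0,0]:
L1 α=5/6: [185, 505/3, 1055/6]
L2 α=1/4: [195, 167, 1071/8]
→ [195, 167, 134]

at x=2,y=2 over L1,L2,L3:
after L1 α=7/8: [679/4, 833/8, 1491/8]
after L2 α=7/8: [847/32, 5761/64, 14707/64]
after L3 α=3/5: [707/16, 10561/160, 37267/160]
= [44, 66, 233]

(0,2) stack=L1,L2,L3; from [0,0,0]:
+L1 (α=6/7) → [660/7, 1458/7, 282/7]
+L2 (α=5/7) → [1915/49, 8691/49, 8824/49]
+L3 (α=1/3) → [4772/49, 21400/147, 29114/147]
→ [97, 146, 198]


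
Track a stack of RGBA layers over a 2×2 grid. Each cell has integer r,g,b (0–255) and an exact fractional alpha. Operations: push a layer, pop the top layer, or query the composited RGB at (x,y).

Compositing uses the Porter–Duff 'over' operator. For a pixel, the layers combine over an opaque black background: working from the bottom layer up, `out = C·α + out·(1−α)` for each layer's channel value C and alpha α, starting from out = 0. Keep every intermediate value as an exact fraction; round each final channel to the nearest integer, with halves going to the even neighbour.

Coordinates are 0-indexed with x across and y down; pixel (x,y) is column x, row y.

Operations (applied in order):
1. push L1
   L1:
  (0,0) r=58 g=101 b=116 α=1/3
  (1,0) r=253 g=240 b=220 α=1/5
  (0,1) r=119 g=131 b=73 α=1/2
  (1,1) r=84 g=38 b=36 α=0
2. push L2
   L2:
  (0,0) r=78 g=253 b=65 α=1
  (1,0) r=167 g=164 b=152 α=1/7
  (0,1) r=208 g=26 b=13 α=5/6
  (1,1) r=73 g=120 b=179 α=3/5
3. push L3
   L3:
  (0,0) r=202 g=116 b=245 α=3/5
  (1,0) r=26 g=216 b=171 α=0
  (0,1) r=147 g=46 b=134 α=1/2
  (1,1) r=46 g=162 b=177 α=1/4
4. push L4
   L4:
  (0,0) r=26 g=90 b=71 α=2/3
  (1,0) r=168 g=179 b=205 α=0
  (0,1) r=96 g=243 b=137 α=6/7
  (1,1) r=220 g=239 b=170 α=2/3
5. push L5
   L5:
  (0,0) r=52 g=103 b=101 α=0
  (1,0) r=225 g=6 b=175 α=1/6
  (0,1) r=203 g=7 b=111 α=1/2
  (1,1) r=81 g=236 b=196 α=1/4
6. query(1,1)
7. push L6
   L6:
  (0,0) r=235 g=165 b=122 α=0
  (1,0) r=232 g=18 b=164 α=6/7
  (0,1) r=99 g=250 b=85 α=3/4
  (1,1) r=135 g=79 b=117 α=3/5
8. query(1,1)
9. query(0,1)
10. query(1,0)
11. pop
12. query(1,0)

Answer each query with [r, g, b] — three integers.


(1,1) stack=L1,L2,L3,L4,L5; from [0,0,0]:
L1 α=0: [0, 0, 0]
L2 α=3/5: [219/5, 72, 537/5]
L3 α=1/4: [887/20, 189/2, 624/5]
L4 α=2/3: [3229/20, 1145/6, 2324/15]
L5 α=1/4: [11307/80, 1617/8, 826/5]
= [141, 202, 165]

(1,1) stack=L1,L2,L3,L4,L5,L6; from [0,0,0]:
L1 α=0: [0, 0, 0]
L2 α=3/5: [219/5, 72, 537/5]
L3 α=1/4: [887/20, 189/2, 624/5]
L4 α=2/3: [3229/20, 1145/6, 2324/15]
L5 α=1/4: [11307/80, 1617/8, 826/5]
L6 α=3/5: [27507/200, 513/4, 3407/25]
→ [138, 128, 136]

query (0,1) [L1,L2,L3,L4,L5,L6] — begin 0,0,0
L1 α=1/2: [119/2, 131/2, 73/2]
L2 α=5/6: [733/4, 391/12, 203/12]
L3 α=1/2: [1321/8, 943/24, 1811/24]
L4 α=6/7: [847/8, 35935/168, 3077/24]
L5 α=1/2: [2471/16, 37111/336, 5741/48]
L6 α=3/4: [7223/64, 289111/1344, 17981/192]
→ [113, 215, 94]

(1,0) stack=L1,L2,L3,L4,L5,L6; from [0,0,0]:
+L1 (α=1/5) → [253/5, 48, 44]
+L2 (α=1/7) → [2353/35, 452/7, 416/7]
+L3 (α=0) → [2353/35, 452/7, 416/7]
+L4 (α=0) → [2353/35, 452/7, 416/7]
+L5 (α=1/6) → [1964/21, 1151/21, 3305/42]
+L6 (α=6/7) → [31196/147, 3419/147, 44633/294]
= [212, 23, 152]

(1,0) stack=L1,L2,L3,L4,L5; from [0,0,0]:
after L1 α=1/5: [253/5, 48, 44]
after L2 α=1/7: [2353/35, 452/7, 416/7]
after L3 α=0: [2353/35, 452/7, 416/7]
after L4 α=0: [2353/35, 452/7, 416/7]
after L5 α=1/6: [1964/21, 1151/21, 3305/42]
= [94, 55, 79]


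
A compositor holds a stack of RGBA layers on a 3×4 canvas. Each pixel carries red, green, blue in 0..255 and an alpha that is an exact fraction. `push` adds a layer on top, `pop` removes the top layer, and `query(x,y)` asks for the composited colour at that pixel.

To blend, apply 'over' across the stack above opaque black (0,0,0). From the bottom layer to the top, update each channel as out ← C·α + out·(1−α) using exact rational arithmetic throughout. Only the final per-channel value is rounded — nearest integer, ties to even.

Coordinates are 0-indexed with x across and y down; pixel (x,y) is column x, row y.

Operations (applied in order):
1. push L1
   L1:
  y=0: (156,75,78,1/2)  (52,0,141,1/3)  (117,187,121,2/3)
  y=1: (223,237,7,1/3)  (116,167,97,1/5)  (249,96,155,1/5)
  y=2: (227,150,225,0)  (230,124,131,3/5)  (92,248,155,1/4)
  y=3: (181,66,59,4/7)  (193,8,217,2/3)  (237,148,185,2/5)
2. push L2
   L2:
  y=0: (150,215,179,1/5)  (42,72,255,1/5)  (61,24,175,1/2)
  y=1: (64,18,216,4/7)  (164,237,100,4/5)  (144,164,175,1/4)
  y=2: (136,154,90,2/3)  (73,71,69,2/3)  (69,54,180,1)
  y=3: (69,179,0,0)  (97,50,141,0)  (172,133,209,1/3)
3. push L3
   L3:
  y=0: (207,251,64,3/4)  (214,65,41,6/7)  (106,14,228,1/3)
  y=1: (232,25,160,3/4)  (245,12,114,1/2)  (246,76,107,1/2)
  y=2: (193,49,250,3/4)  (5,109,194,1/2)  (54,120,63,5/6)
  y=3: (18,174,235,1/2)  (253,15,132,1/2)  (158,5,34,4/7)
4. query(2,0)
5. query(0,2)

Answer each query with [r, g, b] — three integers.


(2,0) stack=L1,L2,L3; from [0,0,0]:
+L1 (α=2/3) → [78, 374/3, 242/3]
+L2 (α=1/2) → [139/2, 223/3, 767/6]
+L3 (α=1/3) → [245/3, 488/9, 1451/9]
= [82, 54, 161]

(0,2) stack=L1,L2,L3; from [0,0,0]:
L1 α=0: [0, 0, 0]
L2 α=2/3: [272/3, 308/3, 60]
L3 α=3/4: [2009/12, 749/12, 405/2]
= [167, 62, 202]


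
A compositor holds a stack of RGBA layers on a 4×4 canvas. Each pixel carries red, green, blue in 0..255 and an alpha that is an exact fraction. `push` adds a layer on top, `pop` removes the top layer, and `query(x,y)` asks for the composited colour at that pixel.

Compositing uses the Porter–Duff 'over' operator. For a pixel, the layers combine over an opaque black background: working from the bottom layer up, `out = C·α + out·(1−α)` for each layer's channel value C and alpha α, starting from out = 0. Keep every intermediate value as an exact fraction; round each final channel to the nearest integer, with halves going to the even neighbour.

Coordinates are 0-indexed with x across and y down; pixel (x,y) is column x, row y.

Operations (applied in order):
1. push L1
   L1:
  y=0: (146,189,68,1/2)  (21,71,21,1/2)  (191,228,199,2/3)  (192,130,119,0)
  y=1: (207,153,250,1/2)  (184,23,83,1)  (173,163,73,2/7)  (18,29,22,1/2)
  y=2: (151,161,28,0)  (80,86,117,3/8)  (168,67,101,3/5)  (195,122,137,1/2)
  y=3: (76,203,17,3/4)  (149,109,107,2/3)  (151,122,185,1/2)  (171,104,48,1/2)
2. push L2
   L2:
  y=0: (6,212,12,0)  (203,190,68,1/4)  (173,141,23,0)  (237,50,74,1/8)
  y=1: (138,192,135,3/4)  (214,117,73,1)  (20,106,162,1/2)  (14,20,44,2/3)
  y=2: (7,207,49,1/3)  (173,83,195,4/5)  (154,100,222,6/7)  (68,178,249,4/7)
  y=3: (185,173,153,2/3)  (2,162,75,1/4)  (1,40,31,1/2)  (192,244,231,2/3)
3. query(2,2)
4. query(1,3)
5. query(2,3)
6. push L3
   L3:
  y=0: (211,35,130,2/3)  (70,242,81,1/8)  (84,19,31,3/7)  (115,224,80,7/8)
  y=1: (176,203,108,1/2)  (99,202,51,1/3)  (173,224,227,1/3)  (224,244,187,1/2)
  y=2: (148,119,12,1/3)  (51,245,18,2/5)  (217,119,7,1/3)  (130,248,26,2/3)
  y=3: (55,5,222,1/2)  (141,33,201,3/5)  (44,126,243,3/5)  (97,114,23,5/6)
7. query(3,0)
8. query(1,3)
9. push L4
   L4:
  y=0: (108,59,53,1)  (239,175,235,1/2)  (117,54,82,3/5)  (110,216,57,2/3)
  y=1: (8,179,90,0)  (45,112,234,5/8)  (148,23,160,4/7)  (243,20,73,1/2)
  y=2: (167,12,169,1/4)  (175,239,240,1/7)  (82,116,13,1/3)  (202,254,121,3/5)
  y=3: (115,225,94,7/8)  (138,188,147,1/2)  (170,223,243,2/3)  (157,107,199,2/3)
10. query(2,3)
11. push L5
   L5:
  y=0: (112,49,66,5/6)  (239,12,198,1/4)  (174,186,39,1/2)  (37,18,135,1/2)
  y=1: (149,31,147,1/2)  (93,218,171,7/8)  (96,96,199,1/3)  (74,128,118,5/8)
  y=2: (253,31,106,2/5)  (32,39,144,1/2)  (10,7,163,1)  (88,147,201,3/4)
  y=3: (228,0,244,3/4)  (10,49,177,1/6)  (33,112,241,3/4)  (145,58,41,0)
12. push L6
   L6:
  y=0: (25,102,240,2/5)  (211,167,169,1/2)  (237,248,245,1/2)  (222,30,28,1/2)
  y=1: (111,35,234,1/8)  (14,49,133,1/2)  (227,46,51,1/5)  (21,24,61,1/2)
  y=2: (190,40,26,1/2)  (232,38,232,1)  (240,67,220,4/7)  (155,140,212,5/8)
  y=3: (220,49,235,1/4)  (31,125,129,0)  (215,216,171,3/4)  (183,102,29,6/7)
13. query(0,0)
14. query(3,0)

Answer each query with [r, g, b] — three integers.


(2,2) stack=L1,L2; from [0,0,0]:
after L1 α=3/5: [504/5, 201/5, 303/5]
after L2 α=6/7: [732/5, 3201/35, 6963/35]
→ [146, 91, 199]

(1,3) stack=L1,L2; from [0,0,0]:
L1 α=2/3: [298/3, 218/3, 214/3]
L2 α=1/4: [75, 95, 289/4]
= [75, 95, 72]

query (2,3) [L1,L2] — begin 0,0,0
L1 α=1/2: [151/2, 61, 185/2]
L2 α=1/2: [153/4, 101/2, 247/4]
→ [38, 50, 62]

query (3,0) [L1,L2,L3] — begin 0,0,0
after L1 α=0: [0, 0, 0]
after L2 α=1/8: [237/8, 25/4, 37/4]
after L3 α=7/8: [6677/64, 6297/32, 2277/32]
→ [104, 197, 71]

at x=1,y=3 over L1,L2,L3:
+L1 (α=2/3) → [298/3, 218/3, 214/3]
+L2 (α=1/4) → [75, 95, 289/4]
+L3 (α=3/5) → [573/5, 289/5, 299/2]
→ [115, 58, 150]

at x=2,y=3 over L1,L2,L3,L4:
+L1 (α=1/2) → [151/2, 61, 185/2]
+L2 (α=1/2) → [153/4, 101/2, 247/4]
+L3 (α=3/5) → [417/10, 479/5, 341/2]
+L4 (α=2/3) → [3817/30, 903/5, 1313/6]
→ [127, 181, 219]

at x=0,y=0 over L1,L2,L3,L4,L5,L6:
L1 α=1/2: [73, 189/2, 34]
L2 α=0: [73, 189/2, 34]
L3 α=2/3: [165, 329/6, 98]
L4 α=1: [108, 59, 53]
L5 α=5/6: [334/3, 152/3, 383/6]
L6 α=2/5: [384/5, 356/5, 1343/10]
= [77, 71, 134]

(3,0) stack=L1,L2,L3,L4,L5,L6; from [0,0,0]:
L1 α=0: [0, 0, 0]
L2 α=1/8: [237/8, 25/4, 37/4]
L3 α=7/8: [6677/64, 6297/32, 2277/32]
L4 α=2/3: [6919/64, 6707/32, 1975/32]
L5 α=1/2: [9287/128, 7283/64, 6295/64]
L6 α=1/2: [37703/256, 9203/128, 8087/128]
→ [147, 72, 63]


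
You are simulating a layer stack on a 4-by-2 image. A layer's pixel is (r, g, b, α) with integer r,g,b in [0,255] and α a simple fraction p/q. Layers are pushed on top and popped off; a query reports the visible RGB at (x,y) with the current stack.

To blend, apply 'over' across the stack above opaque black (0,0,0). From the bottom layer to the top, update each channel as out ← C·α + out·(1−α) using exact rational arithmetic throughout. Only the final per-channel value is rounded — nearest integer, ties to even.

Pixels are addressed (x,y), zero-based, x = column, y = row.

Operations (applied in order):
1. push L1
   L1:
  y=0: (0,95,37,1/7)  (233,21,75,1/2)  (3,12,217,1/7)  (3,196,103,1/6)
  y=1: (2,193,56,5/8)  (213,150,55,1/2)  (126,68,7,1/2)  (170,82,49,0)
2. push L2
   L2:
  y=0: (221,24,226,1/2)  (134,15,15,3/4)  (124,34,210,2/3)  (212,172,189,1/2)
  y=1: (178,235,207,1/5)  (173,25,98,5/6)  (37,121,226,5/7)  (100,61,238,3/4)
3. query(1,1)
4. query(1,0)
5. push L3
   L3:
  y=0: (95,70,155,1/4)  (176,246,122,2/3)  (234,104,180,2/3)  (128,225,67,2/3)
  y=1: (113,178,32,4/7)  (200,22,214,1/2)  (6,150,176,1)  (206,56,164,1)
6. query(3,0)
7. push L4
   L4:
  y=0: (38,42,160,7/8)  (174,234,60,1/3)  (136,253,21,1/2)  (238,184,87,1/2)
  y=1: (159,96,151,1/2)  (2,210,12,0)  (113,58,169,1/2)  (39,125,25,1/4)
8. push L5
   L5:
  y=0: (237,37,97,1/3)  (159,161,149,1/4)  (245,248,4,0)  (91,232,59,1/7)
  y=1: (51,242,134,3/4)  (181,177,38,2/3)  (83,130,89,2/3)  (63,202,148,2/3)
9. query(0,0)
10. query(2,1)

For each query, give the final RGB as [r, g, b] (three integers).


query (1,1) [L1,L2] — begin 0,0,0
+L1 (α=1/2) → [213/2, 75, 55/2]
+L2 (α=5/6) → [1943/12, 100/3, 345/4]
rounded: [162, 33, 86]

(1,0) stack=L1,L2; from [0,0,0]:
L1 α=1/2: [233/2, 21/2, 75/2]
L2 α=3/4: [1037/8, 111/8, 165/8]
= [130, 14, 21]

query (3,0) [L1,L2,L3] — begin 0,0,0
+L1 (α=1/6) → [1/2, 98/3, 103/6]
+L2 (α=1/2) → [425/4, 307/3, 1237/12]
+L3 (α=2/3) → [483/4, 1657/9, 2845/36]
→ [121, 184, 79]

at x=0,y=0 over L1,L2,L3,L4,L5:
+L1 (α=1/7) → [0, 95/7, 37/7]
+L2 (α=1/2) → [221/2, 263/14, 1619/14]
+L3 (α=1/4) → [853/8, 1769/56, 7027/56]
+L4 (α=7/8) → [2981/64, 18233/448, 69747/448]
+L5 (α=1/3) → [10565/96, 26521/672, 91475/672]
→ [110, 39, 136]

at x=2,y=1 over L1,L2,L3,L4,L5:
L1 α=1/2: [63, 34, 7/2]
L2 α=5/7: [311/7, 673/7, 1137/7]
L3 α=1: [6, 150, 176]
L4 α=1/2: [119/2, 104, 345/2]
L5 α=2/3: [451/6, 364/3, 701/6]
rounded: [75, 121, 117]


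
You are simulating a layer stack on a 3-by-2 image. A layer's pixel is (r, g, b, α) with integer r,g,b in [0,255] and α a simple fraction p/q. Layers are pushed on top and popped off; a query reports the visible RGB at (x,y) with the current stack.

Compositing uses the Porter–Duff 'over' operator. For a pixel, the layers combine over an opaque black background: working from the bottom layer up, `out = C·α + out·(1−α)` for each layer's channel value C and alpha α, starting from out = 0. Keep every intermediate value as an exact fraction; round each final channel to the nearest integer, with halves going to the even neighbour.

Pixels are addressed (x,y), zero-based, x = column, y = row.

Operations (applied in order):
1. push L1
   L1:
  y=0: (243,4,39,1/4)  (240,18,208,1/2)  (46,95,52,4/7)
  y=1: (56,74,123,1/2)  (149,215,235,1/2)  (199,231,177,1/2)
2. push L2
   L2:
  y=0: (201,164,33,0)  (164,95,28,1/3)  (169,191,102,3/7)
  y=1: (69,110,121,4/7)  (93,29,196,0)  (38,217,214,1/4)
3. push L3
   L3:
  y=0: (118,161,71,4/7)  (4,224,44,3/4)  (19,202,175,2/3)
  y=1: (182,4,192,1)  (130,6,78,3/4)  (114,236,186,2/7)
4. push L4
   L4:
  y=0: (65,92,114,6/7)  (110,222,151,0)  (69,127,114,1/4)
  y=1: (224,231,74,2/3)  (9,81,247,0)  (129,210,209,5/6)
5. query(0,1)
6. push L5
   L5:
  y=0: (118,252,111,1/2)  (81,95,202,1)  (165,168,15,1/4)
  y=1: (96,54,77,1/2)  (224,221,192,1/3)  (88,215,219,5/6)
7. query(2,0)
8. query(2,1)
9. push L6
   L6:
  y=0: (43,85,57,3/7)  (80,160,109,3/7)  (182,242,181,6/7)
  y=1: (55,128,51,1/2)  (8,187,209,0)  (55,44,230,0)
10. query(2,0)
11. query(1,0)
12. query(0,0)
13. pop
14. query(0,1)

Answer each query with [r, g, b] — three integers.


at x=0,y=1 over L1,L2,L3,L4:
+L1 (α=1/2) → [28, 37, 123/2]
+L2 (α=4/7) → [360/7, 551/7, 191/2]
+L3 (α=1) → [182, 4, 192]
+L4 (α=2/3) → [210, 466/3, 340/3]
rounded: [210, 155, 113]

query (2,0) [L1,L2,L3,L4,L5] — begin 0,0,0
L1 α=4/7: [184/7, 380/7, 208/7]
L2 α=3/7: [4285/49, 5531/49, 2974/49]
L3 α=2/3: [2049/49, 25327/147, 6708/49]
L4 α=1/4: [2382/49, 15775/98, 12855/98]
L5 α=1/4: [15231/196, 63789/392, 40035/392]
→ [78, 163, 102]

(2,1) stack=L1,L2,L3,L4,L5; from [0,0,0]:
after L1 α=1/2: [199/2, 231/2, 177/2]
after L2 α=1/4: [673/8, 1127/8, 959/8]
after L3 α=2/7: [5189/56, 9411/56, 7771/56]
after L4 α=5/6: [41309/336, 22737/112, 22097/112]
after L5 α=5/6: [189149/2016, 143137/672, 144737/672]
→ [94, 213, 215]

(2,0) stack=L1,L2,L3,L4,L5,L6; from [0,0,0]:
+L1 (α=4/7) → [184/7, 380/7, 208/7]
+L2 (α=3/7) → [4285/49, 5531/49, 2974/49]
+L3 (α=2/3) → [2049/49, 25327/147, 6708/49]
+L4 (α=1/4) → [2382/49, 15775/98, 12855/98]
+L5 (α=1/4) → [15231/196, 63789/392, 40035/392]
+L6 (α=6/7) → [229263/1372, 632973/2744, 465747/2744]
→ [167, 231, 170]

at x=1,y=0 over L1,L2,L3,L4,L5,L6:
after L1 α=1/2: [120, 9, 104]
after L2 α=1/3: [404/3, 113/3, 236/3]
after L3 α=3/4: [110/3, 2129/12, 158/3]
after L4 α=0: [110/3, 2129/12, 158/3]
after L5 α=1: [81, 95, 202]
after L6 α=3/7: [564/7, 860/7, 1135/7]
= [81, 123, 162]

query (0,0) [L1,L2,L3,L4,L5,L6] — begin 0,0,0
+L1 (α=1/4) → [243/4, 1, 39/4]
+L2 (α=0) → [243/4, 1, 39/4]
+L3 (α=4/7) → [2617/28, 647/7, 179/4]
+L4 (α=6/7) → [13537/196, 4511/49, 2915/28]
+L5 (α=1/2) → [36665/392, 16859/98, 6023/56]
+L6 (α=3/7) → [49307/686, 46213/343, 8417/98]
rounded: [72, 135, 86]

query (0,1) [L1,L2,L3,L4,L5] — begin 0,0,0
after L1 α=1/2: [28, 37, 123/2]
after L2 α=4/7: [360/7, 551/7, 191/2]
after L3 α=1: [182, 4, 192]
after L4 α=2/3: [210, 466/3, 340/3]
after L5 α=1/2: [153, 314/3, 571/6]
= [153, 105, 95]


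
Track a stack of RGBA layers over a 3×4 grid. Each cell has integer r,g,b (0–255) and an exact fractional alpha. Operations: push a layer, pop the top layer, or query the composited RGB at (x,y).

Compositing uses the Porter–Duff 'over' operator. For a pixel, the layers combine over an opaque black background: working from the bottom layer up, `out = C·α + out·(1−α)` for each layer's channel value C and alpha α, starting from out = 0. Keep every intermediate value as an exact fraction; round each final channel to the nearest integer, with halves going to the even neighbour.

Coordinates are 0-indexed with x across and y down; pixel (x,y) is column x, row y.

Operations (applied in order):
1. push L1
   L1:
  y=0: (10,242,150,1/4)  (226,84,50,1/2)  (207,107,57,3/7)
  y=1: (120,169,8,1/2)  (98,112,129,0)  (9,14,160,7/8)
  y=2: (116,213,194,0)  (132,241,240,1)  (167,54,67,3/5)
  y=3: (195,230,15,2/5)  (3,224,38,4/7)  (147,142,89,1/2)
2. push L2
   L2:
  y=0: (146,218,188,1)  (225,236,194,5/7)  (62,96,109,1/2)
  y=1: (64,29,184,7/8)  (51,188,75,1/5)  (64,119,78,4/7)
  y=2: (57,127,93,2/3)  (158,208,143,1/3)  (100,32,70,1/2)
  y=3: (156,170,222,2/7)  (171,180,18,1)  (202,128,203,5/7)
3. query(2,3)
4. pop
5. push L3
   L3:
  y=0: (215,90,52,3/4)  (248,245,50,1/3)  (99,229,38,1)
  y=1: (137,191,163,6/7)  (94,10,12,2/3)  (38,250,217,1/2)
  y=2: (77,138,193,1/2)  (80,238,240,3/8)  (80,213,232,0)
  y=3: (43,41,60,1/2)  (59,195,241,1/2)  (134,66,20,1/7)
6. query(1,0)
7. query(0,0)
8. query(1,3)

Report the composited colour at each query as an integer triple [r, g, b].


query (2,3) [L1,L2] — begin 0,0,0
L1 α=1/2: [147/2, 71, 89/2]
L2 α=5/7: [1157/7, 782/7, 1104/7]
rounded: [165, 112, 158]

query (1,0) [L1,L3] — begin 0,0,0
after L1 α=1/2: [113, 42, 25]
after L3 α=1/3: [158, 329/3, 100/3]
rounded: [158, 110, 33]

query (0,0) [L1,L3] — begin 0,0,0
+L1 (α=1/4) → [5/2, 121/2, 75/2]
+L3 (α=3/4) → [1295/8, 661/8, 387/8]
= [162, 83, 48]

at x=1,y=3 over L1,L3:
after L1 α=4/7: [12/7, 128, 152/7]
after L3 α=1/2: [425/14, 323/2, 1839/14]
rounded: [30, 162, 131]


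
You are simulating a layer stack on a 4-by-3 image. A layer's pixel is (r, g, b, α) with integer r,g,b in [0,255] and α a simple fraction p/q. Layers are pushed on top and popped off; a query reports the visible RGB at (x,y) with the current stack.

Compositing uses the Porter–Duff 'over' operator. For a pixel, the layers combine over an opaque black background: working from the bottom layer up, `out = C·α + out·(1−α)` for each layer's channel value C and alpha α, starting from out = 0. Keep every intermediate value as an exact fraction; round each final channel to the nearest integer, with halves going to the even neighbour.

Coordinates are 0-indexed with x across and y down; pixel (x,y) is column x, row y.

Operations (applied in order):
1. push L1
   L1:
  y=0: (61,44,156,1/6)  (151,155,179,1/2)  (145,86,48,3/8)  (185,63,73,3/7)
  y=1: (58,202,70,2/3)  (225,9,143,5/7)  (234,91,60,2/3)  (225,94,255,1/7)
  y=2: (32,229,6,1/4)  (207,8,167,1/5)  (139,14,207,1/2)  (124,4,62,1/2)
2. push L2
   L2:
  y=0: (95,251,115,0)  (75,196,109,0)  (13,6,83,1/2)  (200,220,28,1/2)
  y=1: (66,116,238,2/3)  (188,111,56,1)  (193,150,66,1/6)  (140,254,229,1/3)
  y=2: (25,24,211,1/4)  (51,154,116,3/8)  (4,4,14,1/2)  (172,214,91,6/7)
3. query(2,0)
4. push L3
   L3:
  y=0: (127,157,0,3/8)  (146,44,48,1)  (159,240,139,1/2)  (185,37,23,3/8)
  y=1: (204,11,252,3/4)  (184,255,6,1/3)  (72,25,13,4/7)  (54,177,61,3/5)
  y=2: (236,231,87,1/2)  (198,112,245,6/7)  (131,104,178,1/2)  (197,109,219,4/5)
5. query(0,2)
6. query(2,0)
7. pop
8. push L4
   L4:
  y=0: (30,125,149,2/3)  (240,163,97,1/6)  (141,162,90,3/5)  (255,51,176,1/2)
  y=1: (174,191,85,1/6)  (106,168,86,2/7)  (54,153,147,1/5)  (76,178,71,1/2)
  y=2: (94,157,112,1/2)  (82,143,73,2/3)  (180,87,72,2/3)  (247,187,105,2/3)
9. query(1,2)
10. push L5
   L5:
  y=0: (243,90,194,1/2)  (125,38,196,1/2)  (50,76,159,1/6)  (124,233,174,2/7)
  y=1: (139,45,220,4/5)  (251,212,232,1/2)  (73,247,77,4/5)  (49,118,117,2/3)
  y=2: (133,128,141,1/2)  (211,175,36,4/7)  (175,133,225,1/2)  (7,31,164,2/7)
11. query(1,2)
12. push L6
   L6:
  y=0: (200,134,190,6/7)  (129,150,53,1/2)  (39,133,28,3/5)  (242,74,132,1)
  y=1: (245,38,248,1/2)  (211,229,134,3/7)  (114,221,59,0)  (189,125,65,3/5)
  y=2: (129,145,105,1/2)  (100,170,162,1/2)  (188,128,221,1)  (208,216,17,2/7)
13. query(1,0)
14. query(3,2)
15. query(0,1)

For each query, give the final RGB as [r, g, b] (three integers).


query (2,0) [L1,L2] — begin 0,0,0
after L1 α=3/8: [435/8, 129/4, 18]
after L2 α=1/2: [539/16, 153/8, 101/2]
rounded: [34, 19, 50]

at x=0,y=2 over L1,L2,L3:
after L1 α=1/4: [8, 229/4, 3/2]
after L2 α=1/4: [49/4, 783/16, 431/8]
after L3 α=1/2: [993/8, 4479/32, 1127/16]
= [124, 140, 70]

at x=2,y=0 over L1,L2,L3:
after L1 α=3/8: [435/8, 129/4, 18]
after L2 α=1/2: [539/16, 153/8, 101/2]
after L3 α=1/2: [3083/32, 2073/16, 379/4]
rounded: [96, 130, 95]

(1,2) stack=L1,L2,L4; from [0,0,0]:
L1 α=1/5: [207/5, 8/5, 167/5]
L2 α=3/8: [45, 235/4, 515/8]
L4 α=2/3: [209/3, 1379/12, 561/8]
rounded: [70, 115, 70]

(1,2) stack=L1,L2,L4,L5; from [0,0,0]:
after L1 α=1/5: [207/5, 8/5, 167/5]
after L2 α=3/8: [45, 235/4, 515/8]
after L4 α=2/3: [209/3, 1379/12, 561/8]
after L5 α=4/7: [1053/7, 597/4, 405/8]
= [150, 149, 51]

(1,0) stack=L1,L2,L4,L5,L6; from [0,0,0]:
+L1 (α=1/2) → [151/2, 155/2, 179/2]
+L2 (α=0) → [151/2, 155/2, 179/2]
+L4 (α=1/6) → [1235/12, 367/4, 363/4]
+L5 (α=1/2) → [2735/24, 519/8, 1147/8]
+L6 (α=1/2) → [5831/48, 1719/16, 1571/16]
→ [121, 107, 98]

at x=3,y=2 over L1,L2,L4,L5,L6:
after L1 α=1/2: [62, 2, 31]
after L2 α=6/7: [1094/7, 1286/7, 577/7]
after L4 α=2/3: [4552/21, 3904/21, 2047/21]
after L5 α=2/7: [23054/147, 20822/147, 17123/147]
after L6 α=2/7: [176422/1029, 167614/1029, 90613/1029]
→ [171, 163, 88]

(0,1) stack=L1,L2,L4,L5,L6; from [0,0,0]:
+L1 (α=2/3) → [116/3, 404/3, 140/3]
+L2 (α=2/3) → [512/9, 1100/9, 1568/9]
+L4 (α=1/6) → [2063/27, 7219/54, 8605/54]
+L5 (α=4/5) → [3415/27, 16939/270, 11225/54]
+L6 (α=1/2) → [5015/27, 27199/540, 24617/108]
rounded: [186, 50, 228]


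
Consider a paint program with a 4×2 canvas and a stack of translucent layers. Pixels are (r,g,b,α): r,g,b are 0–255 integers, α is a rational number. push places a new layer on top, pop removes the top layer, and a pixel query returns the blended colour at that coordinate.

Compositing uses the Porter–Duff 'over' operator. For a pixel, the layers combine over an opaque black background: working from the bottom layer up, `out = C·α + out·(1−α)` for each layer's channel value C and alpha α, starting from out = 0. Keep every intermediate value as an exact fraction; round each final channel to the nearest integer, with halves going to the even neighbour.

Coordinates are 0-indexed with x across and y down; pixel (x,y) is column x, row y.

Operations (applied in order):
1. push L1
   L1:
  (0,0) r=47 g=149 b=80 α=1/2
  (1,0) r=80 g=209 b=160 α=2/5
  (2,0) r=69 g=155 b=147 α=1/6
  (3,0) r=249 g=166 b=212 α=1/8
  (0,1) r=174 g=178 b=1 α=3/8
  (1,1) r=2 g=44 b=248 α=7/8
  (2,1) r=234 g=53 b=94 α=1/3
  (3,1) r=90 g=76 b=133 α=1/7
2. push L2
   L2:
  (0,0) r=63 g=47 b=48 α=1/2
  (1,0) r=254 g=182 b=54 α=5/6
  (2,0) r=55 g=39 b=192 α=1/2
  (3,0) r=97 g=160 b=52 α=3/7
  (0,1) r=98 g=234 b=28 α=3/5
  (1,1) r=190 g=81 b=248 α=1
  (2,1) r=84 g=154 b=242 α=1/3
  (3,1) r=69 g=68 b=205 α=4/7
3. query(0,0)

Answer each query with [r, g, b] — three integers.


at x=0,y=0 over L1,L2:
L1 α=1/2: [47/2, 149/2, 40]
L2 α=1/2: [173/4, 243/4, 44]
→ [43, 61, 44]


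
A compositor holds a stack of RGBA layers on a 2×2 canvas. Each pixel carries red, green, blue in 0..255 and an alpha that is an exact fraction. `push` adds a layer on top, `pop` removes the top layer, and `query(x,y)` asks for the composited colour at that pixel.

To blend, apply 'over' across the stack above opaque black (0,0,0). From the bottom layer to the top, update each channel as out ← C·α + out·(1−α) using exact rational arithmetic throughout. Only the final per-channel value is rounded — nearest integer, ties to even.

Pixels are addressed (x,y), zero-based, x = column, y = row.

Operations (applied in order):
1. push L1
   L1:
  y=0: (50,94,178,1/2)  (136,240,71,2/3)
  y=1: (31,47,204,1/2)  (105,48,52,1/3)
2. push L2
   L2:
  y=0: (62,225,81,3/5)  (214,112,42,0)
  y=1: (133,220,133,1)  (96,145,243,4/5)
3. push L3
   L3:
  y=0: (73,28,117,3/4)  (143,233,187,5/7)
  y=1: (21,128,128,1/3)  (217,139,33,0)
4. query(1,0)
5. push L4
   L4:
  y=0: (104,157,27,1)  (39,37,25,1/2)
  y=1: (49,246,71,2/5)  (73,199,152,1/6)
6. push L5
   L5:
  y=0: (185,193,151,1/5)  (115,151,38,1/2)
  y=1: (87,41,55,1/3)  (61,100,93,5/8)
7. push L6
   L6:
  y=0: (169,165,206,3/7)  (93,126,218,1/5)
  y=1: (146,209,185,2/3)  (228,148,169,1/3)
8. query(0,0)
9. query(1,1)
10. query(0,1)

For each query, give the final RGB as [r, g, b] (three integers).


at x=1,y=0 over L1,L2,L3:
L1 α=2/3: [272/3, 160, 142/3]
L2 α=0: [272/3, 160, 142/3]
L3 α=5/7: [2689/21, 1485/7, 3089/21]
→ [128, 212, 147]

at x=0,y=0 over L1,L2,L3,L4,L5,L6:
after L1 α=1/2: [25, 47, 89]
after L2 α=3/5: [236/5, 769/5, 421/5]
after L3 α=3/4: [1331/20, 1189/20, 544/5]
after L4 α=1: [104, 157, 27]
after L5 α=1/5: [601/5, 821/5, 259/5]
after L6 α=3/7: [4939/35, 5759/35, 4126/35]
rounded: [141, 165, 118]

query (1,1) [L1,L2,L3,L4,L5,L6] — begin 0,0,0
+L1 (α=1/3) → [35, 16, 52/3]
+L2 (α=4/5) → [419/5, 596/5, 2968/15]
+L3 (α=0) → [419/5, 596/5, 2968/15]
+L4 (α=1/6) → [82, 265/2, 1712/9]
+L5 (α=5/8) → [551/8, 1795/16, 3107/24]
+L6 (α=1/3) → [1463/12, 993/8, 5135/36]
→ [122, 124, 143]

query (0,1) [L1,L2,L3,L4,L5,L6] — begin 0,0,0
+L1 (α=1/2) → [31/2, 47/2, 102]
+L2 (α=1) → [133, 220, 133]
+L3 (α=1/3) → [287/3, 568/3, 394/3]
+L4 (α=2/5) → [77, 212, 536/5]
+L5 (α=1/3) → [241/3, 155, 449/5]
+L6 (α=2/3) → [1117/9, 191, 2299/15]
= [124, 191, 153]


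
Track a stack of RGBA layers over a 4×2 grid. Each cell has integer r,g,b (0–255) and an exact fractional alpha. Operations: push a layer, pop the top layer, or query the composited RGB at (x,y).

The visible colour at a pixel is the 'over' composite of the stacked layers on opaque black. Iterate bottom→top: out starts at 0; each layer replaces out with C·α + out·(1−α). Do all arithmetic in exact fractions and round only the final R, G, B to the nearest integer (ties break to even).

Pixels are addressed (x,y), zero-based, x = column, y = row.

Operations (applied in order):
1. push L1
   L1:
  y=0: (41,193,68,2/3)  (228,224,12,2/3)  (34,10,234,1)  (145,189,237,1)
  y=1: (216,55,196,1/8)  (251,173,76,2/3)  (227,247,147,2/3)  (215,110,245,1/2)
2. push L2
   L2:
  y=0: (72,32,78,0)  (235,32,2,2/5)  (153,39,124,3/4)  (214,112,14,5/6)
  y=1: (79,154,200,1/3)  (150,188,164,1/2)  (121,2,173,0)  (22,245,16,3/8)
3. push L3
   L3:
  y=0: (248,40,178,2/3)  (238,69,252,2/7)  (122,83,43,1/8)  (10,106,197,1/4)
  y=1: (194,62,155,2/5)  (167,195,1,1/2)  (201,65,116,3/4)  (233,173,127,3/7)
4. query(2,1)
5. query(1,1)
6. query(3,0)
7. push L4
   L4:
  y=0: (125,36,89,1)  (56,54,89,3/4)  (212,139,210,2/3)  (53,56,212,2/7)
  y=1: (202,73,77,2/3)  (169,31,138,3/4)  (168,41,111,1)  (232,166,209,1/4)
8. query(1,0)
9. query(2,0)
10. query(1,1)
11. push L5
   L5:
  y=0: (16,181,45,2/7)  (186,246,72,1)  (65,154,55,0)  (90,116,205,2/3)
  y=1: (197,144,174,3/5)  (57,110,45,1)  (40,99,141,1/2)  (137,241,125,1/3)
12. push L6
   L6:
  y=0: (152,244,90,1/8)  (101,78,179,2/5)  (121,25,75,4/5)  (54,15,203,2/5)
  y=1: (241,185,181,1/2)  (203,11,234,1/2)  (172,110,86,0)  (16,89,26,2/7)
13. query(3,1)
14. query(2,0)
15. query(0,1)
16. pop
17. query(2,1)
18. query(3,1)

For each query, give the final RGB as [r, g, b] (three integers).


at x=2,y=1 over L1,L2,L3:
+L1 (α=2/3) → [454/3, 494/3, 98]
+L2 (α=0) → [454/3, 494/3, 98]
+L3 (α=3/4) → [2263/12, 1079/12, 223/2]
→ [189, 90, 112]

at x=1,y=1 over L1,L2,L3:
L1 α=2/3: [502/3, 346/3, 152/3]
L2 α=1/2: [476/3, 455/3, 322/3]
L3 α=1/2: [977/6, 520/3, 325/6]
→ [163, 173, 54]

at x=3,y=0 over L1,L2,L3:
after L1 α=1: [145, 189, 237]
after L2 α=5/6: [405/2, 749/6, 307/6]
after L3 α=1/4: [1235/8, 961/8, 701/8]
rounded: [154, 120, 88]

(1,0) stack=L1,L2,L3,L4; from [0,0,0]:
after L1 α=2/3: [152, 448/3, 8]
after L2 α=2/5: [926/5, 512/5, 28/5]
after L3 α=2/7: [1402/7, 650/7, 76]
after L4 α=3/4: [1289/14, 446/7, 343/4]
→ [92, 64, 86]

query (2,0) [L1,L2,L3,L4] — begin 0,0,0
L1 α=1: [34, 10, 234]
L2 α=3/4: [493/4, 127/4, 303/2]
L3 α=1/8: [3939/32, 1221/32, 2207/16]
L4 α=2/3: [17507/96, 10117/96, 8927/48]
= [182, 105, 186]

(1,1) stack=L1,L2,L3,L4; from [0,0,0]:
after L1 α=2/3: [502/3, 346/3, 152/3]
after L2 α=1/2: [476/3, 455/3, 322/3]
after L3 α=1/2: [977/6, 520/3, 325/6]
after L4 α=3/4: [4019/24, 799/12, 2809/24]
rounded: [167, 67, 117]

at x=3,y=1 over L1,L2,L3,L4,L5,L6:
L1 α=1/2: [215/2, 55, 245/2]
L2 α=3/8: [1207/16, 505/4, 1321/16]
L3 α=3/7: [4003/28, 1024/7, 2845/28]
L4 α=1/4: [18505/112, 2117/14, 14387/112]
L5 α=1/3: [26177/168, 1268/7, 7129/56]
L6 α=2/7: [136261/1176, 7586/49, 38557/392]
rounded: [116, 155, 98]

at x=2,y=0 over L1,L2,L3,L4,L5,L6:
+L1 (α=1) → [34, 10, 234]
+L2 (α=3/4) → [493/4, 127/4, 303/2]
+L3 (α=1/8) → [3939/32, 1221/32, 2207/16]
+L4 (α=2/3) → [17507/96, 10117/96, 8927/48]
+L5 (α=0) → [17507/96, 10117/96, 8927/48]
+L6 (α=4/5) → [63971/480, 19717/480, 23327/240]
→ [133, 41, 97]

query (0,1) [L1,L2,L3,L4,L5,L6] — begin 0,0,0
L1 α=1/8: [27, 55/8, 49/2]
L2 α=1/3: [133/3, 671/12, 83]
L3 α=2/5: [521/5, 1167/20, 559/5]
L4 α=2/3: [847/5, 4087/60, 443/5]
L5 α=3/5: [4649/25, 17047/150, 3496/25]
L6 α=1/2: [5337/25, 44797/300, 8021/50]
→ [213, 149, 160]

at x=2,y=1 over L1,L2,L3,L4,L5:
after L1 α=2/3: [454/3, 494/3, 98]
after L2 α=0: [454/3, 494/3, 98]
after L3 α=3/4: [2263/12, 1079/12, 223/2]
after L4 α=1: [168, 41, 111]
after L5 α=1/2: [104, 70, 126]
rounded: [104, 70, 126]

query (3,1) [L1,L2,L3,L4,L5] — begin 0,0,0
+L1 (α=1/2) → [215/2, 55, 245/2]
+L2 (α=3/8) → [1207/16, 505/4, 1321/16]
+L3 (α=3/7) → [4003/28, 1024/7, 2845/28]
+L4 (α=1/4) → [18505/112, 2117/14, 14387/112]
+L5 (α=1/3) → [26177/168, 1268/7, 7129/56]
= [156, 181, 127]


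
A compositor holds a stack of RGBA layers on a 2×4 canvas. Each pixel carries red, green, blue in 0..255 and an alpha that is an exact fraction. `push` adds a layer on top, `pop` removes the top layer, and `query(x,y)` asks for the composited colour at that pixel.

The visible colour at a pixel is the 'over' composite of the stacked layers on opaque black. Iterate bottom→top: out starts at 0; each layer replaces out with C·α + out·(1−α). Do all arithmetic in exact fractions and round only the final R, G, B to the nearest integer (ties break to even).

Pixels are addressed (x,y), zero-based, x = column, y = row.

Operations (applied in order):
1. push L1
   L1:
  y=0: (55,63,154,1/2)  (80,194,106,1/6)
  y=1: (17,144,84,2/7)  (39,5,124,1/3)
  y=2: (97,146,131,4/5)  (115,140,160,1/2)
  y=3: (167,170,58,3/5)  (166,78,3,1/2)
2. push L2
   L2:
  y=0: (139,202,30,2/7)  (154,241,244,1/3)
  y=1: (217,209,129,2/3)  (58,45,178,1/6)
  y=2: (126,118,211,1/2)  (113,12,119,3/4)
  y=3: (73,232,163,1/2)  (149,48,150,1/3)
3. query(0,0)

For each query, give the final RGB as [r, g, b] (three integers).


(0,0) stack=L1,L2; from [0,0,0]:
+L1 (α=1/2) → [55/2, 63/2, 77]
+L2 (α=2/7) → [831/14, 1123/14, 445/7]
→ [59, 80, 64]


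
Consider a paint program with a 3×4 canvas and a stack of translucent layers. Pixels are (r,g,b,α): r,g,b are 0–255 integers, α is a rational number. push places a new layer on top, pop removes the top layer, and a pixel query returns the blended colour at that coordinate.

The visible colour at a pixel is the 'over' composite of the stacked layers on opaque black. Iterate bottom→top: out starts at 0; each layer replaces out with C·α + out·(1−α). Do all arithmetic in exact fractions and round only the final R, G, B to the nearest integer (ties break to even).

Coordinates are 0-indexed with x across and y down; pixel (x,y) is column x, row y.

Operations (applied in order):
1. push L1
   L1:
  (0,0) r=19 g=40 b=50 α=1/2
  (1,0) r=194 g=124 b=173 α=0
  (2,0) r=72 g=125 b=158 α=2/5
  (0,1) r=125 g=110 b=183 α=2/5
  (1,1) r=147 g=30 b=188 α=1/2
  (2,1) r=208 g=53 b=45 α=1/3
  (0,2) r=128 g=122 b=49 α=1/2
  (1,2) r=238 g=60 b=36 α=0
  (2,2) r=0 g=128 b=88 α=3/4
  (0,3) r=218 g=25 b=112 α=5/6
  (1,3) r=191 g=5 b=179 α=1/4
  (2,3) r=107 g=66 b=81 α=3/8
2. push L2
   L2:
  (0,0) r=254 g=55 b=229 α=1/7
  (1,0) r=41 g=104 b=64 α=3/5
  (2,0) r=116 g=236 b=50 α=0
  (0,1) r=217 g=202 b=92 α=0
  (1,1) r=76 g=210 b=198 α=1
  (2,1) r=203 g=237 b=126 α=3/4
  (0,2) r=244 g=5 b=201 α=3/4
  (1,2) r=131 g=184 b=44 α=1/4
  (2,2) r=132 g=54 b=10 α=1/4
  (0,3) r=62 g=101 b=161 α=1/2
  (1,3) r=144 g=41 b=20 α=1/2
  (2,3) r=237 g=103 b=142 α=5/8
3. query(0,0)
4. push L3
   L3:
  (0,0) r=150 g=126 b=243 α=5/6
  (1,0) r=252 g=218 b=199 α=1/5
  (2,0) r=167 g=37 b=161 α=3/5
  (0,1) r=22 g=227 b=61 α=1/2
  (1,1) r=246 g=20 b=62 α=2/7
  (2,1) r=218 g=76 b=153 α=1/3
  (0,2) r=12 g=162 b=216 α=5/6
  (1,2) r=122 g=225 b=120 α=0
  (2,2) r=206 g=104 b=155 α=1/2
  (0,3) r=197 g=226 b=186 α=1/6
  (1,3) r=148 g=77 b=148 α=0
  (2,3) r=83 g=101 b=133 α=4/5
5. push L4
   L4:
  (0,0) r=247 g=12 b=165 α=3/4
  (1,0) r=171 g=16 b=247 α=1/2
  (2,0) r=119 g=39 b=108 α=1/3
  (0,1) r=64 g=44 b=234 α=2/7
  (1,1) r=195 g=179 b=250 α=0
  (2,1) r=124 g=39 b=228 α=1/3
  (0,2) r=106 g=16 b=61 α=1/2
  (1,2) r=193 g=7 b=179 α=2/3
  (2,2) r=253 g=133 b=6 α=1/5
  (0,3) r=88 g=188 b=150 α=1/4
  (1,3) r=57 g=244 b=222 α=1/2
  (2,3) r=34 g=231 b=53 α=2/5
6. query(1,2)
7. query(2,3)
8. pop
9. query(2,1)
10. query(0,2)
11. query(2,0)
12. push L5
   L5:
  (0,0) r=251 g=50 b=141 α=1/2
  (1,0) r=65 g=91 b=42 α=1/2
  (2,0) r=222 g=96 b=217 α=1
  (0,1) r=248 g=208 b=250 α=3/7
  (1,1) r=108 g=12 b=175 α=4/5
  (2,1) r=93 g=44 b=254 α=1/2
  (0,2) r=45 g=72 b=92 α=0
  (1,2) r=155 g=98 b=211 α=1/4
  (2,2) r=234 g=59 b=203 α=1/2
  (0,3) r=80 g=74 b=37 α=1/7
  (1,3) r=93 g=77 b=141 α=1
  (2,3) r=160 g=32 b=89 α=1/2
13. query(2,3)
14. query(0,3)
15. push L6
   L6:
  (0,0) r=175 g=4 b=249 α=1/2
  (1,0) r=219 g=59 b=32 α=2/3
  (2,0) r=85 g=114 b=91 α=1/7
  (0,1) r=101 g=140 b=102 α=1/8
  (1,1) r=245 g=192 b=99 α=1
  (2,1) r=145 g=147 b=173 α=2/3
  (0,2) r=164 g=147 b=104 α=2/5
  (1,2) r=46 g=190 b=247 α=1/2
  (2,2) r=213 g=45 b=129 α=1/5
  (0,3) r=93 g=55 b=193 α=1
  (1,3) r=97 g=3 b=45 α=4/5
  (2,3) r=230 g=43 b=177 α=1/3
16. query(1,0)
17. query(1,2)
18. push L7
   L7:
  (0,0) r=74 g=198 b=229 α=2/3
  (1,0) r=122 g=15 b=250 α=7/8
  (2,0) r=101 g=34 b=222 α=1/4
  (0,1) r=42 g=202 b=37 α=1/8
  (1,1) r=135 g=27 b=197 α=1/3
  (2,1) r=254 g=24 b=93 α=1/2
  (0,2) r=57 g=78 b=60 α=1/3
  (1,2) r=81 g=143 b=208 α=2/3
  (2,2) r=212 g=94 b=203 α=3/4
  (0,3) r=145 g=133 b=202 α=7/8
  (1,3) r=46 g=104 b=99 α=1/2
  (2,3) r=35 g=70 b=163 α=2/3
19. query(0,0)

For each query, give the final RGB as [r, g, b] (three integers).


(0,0) stack=L1,L2; from [0,0,0]:
+L1 (α=1/2) → [19/2, 20, 25]
+L2 (α=1/7) → [311/7, 25, 379/7]
rounded: [44, 25, 54]

(1,2) stack=L1,L2,L3,L4; from [0,0,0]:
after L1 α=0: [0, 0, 0]
after L2 α=1/4: [131/4, 46, 11]
after L3 α=0: [131/4, 46, 11]
after L4 α=2/3: [1675/12, 20, 123]
rounded: [140, 20, 123]

(2,3) stack=L1,L2,L3,L4; from [0,0,0]:
after L1 α=3/8: [321/8, 99/4, 243/8]
after L2 α=5/8: [10443/64, 2357/32, 6409/64]
after L3 α=4/5: [31691/320, 3057/32, 40457/320]
after L4 α=2/5: [116833/1600, 4791/32, 155291/1600]
rounded: [73, 150, 97]

(2,1) stack=L1,L2,L3; from [0,0,0]:
L1 α=1/3: [208/3, 53/3, 15]
L2 α=3/4: [2035/12, 1093/6, 393/4]
L3 α=1/3: [3343/18, 1321/9, 233/2]
rounded: [186, 147, 116]

query (0,2) [L1,L2,L3] — begin 0,0,0
after L1 α=1/2: [64, 61, 49/2]
after L2 α=3/4: [199, 19, 1255/8]
after L3 α=5/6: [259/6, 829/6, 9895/48]
→ [43, 138, 206]

query (2,0) [L1,L2,L3] — begin 0,0,0
L1 α=2/5: [144/5, 50, 316/5]
L2 α=0: [144/5, 50, 316/5]
L3 α=3/5: [2793/25, 211/5, 3047/25]
→ [112, 42, 122]

at x=2,y=3 over L1,L2,L3,L5:
after L1 α=3/8: [321/8, 99/4, 243/8]
after L2 α=5/8: [10443/64, 2357/32, 6409/64]
after L3 α=4/5: [31691/320, 3057/32, 40457/320]
after L5 α=1/2: [82891/640, 4081/64, 68937/640]
rounded: [130, 64, 108]

(0,3) stack=L1,L2,L3,L5; from [0,0,0]:
+L1 (α=5/6) → [545/3, 125/6, 280/3]
+L2 (α=1/2) → [731/6, 731/12, 763/6]
+L3 (α=1/6) → [4837/36, 6367/72, 4931/36]
+L5 (α=1/7) → [5317/42, 7255/84, 5153/42]
rounded: [127, 86, 123]

at x=1,y=0 over L1,L2,L3,L5,L6:
+L1 (α=0) → [0, 0, 0]
+L2 (α=3/5) → [123/5, 312/5, 192/5]
+L3 (α=1/5) → [1752/25, 2338/25, 1763/25]
+L5 (α=1/2) → [3377/50, 4613/50, 2813/50]
+L6 (α=2/3) → [25277/150, 10513/150, 6013/150]
rounded: [169, 70, 40]

query (1,2) [L1,L2,L3,L5,L6] — begin 0,0,0
L1 α=0: [0, 0, 0]
L2 α=1/4: [131/4, 46, 11]
L3 α=0: [131/4, 46, 11]
L5 α=1/4: [1013/16, 59, 61]
L6 α=1/2: [1749/32, 249/2, 154]
= [55, 124, 154]

at x=0,y=0 over L1,L2,L3,L5,L6,L7:
after L1 α=1/2: [19/2, 20, 25]
after L2 α=1/7: [311/7, 25, 379/7]
after L3 α=5/6: [5561/42, 655/6, 4442/21]
after L5 α=1/2: [16103/84, 955/12, 7403/42]
after L6 α=1/2: [30803/168, 1003/24, 17861/84]
after L7 α=2/3: [55667/504, 10507/72, 56333/252]
→ [110, 146, 224]


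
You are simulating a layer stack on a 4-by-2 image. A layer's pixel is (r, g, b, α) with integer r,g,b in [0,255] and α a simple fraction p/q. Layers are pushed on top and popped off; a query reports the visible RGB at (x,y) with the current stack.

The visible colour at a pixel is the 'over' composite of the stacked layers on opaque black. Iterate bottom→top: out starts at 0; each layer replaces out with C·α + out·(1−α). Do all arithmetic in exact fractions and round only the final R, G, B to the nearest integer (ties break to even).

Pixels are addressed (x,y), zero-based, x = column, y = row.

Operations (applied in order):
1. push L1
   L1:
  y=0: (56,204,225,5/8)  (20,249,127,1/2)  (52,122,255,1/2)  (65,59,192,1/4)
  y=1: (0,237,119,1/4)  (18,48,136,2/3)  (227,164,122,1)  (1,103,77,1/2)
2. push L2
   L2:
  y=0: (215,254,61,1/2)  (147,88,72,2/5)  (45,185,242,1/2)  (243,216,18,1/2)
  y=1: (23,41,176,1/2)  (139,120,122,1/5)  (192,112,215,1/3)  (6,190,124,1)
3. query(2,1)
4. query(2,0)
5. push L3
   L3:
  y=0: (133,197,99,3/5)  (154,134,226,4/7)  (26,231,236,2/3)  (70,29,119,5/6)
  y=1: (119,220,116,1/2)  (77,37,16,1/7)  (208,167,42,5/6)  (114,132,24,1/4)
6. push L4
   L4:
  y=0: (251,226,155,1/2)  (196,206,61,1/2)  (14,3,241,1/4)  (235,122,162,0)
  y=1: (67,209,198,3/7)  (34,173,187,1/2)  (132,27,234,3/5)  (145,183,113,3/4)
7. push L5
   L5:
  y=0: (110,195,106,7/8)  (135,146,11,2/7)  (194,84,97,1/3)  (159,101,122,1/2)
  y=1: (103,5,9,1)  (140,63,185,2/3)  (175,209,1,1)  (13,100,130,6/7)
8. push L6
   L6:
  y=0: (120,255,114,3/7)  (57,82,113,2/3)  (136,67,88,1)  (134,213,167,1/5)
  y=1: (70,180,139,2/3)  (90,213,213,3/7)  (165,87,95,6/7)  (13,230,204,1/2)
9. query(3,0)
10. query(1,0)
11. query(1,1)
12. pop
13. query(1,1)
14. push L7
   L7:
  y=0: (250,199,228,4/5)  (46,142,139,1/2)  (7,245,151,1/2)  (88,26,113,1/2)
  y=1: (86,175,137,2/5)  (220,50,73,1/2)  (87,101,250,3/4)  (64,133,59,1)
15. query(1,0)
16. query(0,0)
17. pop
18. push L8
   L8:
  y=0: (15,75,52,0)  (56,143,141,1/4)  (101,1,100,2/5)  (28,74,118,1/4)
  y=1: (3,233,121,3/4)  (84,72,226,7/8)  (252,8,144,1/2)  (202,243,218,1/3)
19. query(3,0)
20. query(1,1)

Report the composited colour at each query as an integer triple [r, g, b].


(2,1) stack=L1,L2; from [0,0,0]:
+L1 (α=1) → [227, 164, 122]
+L2 (α=1/3) → [646/3, 440/3, 153]
→ [215, 147, 153]

query (2,0) [L1,L2] — begin 0,0,0
+L1 (α=1/2) → [26, 61, 255/2]
+L2 (α=1/2) → [71/2, 123, 739/4]
rounded: [36, 123, 185]

(3,0) stack=L1,L2,L3,L4,L5,L6; from [0,0,0]:
+L1 (α=1/4) → [65/4, 59/4, 48]
+L2 (α=1/2) → [1037/8, 923/8, 33]
+L3 (α=5/6) → [1279/16, 2083/48, 314/3]
+L4 (α=0) → [1279/16, 2083/48, 314/3]
+L5 (α=1/2) → [3823/32, 6931/96, 340/3]
+L6 (α=1/5) → [979/8, 12043/120, 1861/15]
→ [122, 100, 124]

query (1,0) [L1,L2,L3,L4,L5,L6] — begin 0,0,0
+L1 (α=1/2) → [10, 249/2, 127/2]
+L2 (α=2/5) → [324/5, 1099/10, 669/10]
+L3 (α=4/7) → [4052/35, 8657/70, 11047/70]
+L4 (α=1/2) → [5456/35, 23077/140, 15317/140]
+L5 (α=2/7) → [7346/49, 31253/196, 15933/196]
+L6 (α=2/3) → [12932/147, 63397/588, 60229/588]
= [88, 108, 102]

(1,1) stack=L1,L2,L3,L4,L5,L6; from [0,0,0]:
after L1 α=2/3: [12, 32, 272/3]
after L2 α=1/5: [187/5, 248/5, 1454/15]
after L3 α=1/7: [1507/35, 239/5, 2988/35]
after L4 α=1/2: [2697/70, 552/5, 9533/70]
after L5 α=2/3: [22297/210, 394/5, 11811/70]
after L6 α=3/7: [72944/735, 4771/35, 45987/245]
rounded: [99, 136, 188]

query (1,1) [L1,L2,L3,L4,L5] — begin 0,0,0
+L1 (α=2/3) → [12, 32, 272/3]
+L2 (α=1/5) → [187/5, 248/5, 1454/15]
+L3 (α=1/7) → [1507/35, 239/5, 2988/35]
+L4 (α=1/2) → [2697/70, 552/5, 9533/70]
+L5 (α=2/3) → [22297/210, 394/5, 11811/70]
→ [106, 79, 169]

at x=1,y=0 over L1,L2,L3,L4,L5,L7:
L1 α=1/2: [10, 249/2, 127/2]
L2 α=2/5: [324/5, 1099/10, 669/10]
L3 α=4/7: [4052/35, 8657/70, 11047/70]
L4 α=1/2: [5456/35, 23077/140, 15317/140]
L5 α=2/7: [7346/49, 31253/196, 15933/196]
L7 α=1/2: [4800/49, 59085/392, 43177/392]
rounded: [98, 151, 110]

at x=0,y=0 over L1,L2,L3,L4,L5,L7:
L1 α=5/8: [35, 255/2, 1125/8]
L2 α=1/2: [125, 763/4, 1613/16]
L3 α=3/5: [649/5, 389/2, 3989/40]
L4 α=1/2: [952/5, 841/4, 10189/80]
L5 α=7/8: [2401/20, 6301/32, 69549/640]
L7 α=4/5: [22401/100, 31773/160, 653229/3200]
= [224, 199, 204]

at x=3,y=0 over L1,L2,L3,L4,L5,L8:
+L1 (α=1/4) → [65/4, 59/4, 48]
+L2 (α=1/2) → [1037/8, 923/8, 33]
+L3 (α=5/6) → [1279/16, 2083/48, 314/3]
+L4 (α=0) → [1279/16, 2083/48, 314/3]
+L5 (α=1/2) → [3823/32, 6931/96, 340/3]
+L8 (α=1/4) → [12365/128, 9299/128, 229/2]
rounded: [97, 73, 114]

query (1,1) [L1,L2,L3,L4,L5,L8] — begin 0,0,0
L1 α=2/3: [12, 32, 272/3]
L2 α=1/5: [187/5, 248/5, 1454/15]
L3 α=1/7: [1507/35, 239/5, 2988/35]
L4 α=1/2: [2697/70, 552/5, 9533/70]
L5 α=2/3: [22297/210, 394/5, 11811/70]
L8 α=7/8: [145777/1680, 1457/20, 122551/560]
= [87, 73, 219]
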